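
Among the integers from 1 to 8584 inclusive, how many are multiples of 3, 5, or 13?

4357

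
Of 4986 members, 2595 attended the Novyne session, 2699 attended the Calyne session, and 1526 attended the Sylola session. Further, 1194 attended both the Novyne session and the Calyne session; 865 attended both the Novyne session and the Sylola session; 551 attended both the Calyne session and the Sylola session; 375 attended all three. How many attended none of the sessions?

Inclusion–exclusion gives
|at least one| = 2595 + 2699 + 1526 − 1194 − 865 − 551 + 375 = 4585
None: 4986 − 4585 = 401

401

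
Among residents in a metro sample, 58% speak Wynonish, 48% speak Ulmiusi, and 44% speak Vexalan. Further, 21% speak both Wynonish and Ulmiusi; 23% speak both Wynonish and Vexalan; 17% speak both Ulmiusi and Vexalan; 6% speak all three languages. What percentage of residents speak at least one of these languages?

Inclusion–exclusion gives
P(≥1) = 58 + 48 + 44 − 21 − 23 − 17 + 6 = 95%

95%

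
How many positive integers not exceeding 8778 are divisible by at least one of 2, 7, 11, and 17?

By inclusion–exclusion:
4389 + 1254 + 798 + 516 − 627 − 399 − 258 − 114 − 73 − 46 + 57 + 36 + 23 + 6 − 3 = 5559

5559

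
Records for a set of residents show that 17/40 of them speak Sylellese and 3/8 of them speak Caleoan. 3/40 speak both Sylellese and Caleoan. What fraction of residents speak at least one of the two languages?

29/40

By inclusion-exclusion,
P(union) = 17/40 + 3/8 − 3/40 = 29/40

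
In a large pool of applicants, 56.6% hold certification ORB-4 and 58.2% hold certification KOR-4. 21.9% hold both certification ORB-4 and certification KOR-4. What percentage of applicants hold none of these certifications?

By inclusion-exclusion,
P(union) = 56.6 + 58.2 − 21.9 = 92.9%
P(none) = 100% − 92.9% = 7.1%

7.1%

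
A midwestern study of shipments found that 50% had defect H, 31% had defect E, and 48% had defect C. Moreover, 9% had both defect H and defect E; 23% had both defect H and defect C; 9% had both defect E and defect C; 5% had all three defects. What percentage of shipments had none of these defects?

P(at least one) = 50 + 31 + 48 − 9 − 23 − 9 + 5 = 93%
P(none) = 100% − 93% = 7%

7%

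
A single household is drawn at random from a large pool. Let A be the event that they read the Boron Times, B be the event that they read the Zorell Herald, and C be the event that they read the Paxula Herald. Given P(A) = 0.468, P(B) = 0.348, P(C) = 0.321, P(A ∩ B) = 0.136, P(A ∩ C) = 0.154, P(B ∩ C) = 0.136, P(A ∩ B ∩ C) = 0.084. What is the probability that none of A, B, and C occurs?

0.205

Apply inclusion-exclusion:
P(A ∪ B ∪ C) = 0.468 + 0.348 + 0.321 − 0.136 − 0.154 − 0.136 + 0.084 = 0.795
P(none) = 1 − 0.795 = 0.205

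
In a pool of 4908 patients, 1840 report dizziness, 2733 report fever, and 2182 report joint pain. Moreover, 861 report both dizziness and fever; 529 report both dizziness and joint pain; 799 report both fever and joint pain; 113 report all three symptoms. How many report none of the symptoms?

229

By inclusion–exclusion:
|at least one| = 1840 + 2733 + 2182 − 861 − 529 − 799 + 113 = 4679
None: 4908 − 4679 = 229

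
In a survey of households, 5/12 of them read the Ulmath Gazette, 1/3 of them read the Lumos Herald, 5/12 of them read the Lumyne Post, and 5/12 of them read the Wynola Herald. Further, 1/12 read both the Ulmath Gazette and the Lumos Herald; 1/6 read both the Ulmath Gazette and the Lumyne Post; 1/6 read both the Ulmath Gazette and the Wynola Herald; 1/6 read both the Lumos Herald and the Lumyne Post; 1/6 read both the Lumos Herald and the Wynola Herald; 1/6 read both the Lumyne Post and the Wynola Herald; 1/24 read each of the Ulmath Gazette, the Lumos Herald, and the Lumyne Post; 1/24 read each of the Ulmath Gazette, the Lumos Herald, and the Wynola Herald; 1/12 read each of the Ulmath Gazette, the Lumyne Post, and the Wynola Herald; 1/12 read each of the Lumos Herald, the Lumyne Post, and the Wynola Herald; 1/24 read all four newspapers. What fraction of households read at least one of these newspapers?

7/8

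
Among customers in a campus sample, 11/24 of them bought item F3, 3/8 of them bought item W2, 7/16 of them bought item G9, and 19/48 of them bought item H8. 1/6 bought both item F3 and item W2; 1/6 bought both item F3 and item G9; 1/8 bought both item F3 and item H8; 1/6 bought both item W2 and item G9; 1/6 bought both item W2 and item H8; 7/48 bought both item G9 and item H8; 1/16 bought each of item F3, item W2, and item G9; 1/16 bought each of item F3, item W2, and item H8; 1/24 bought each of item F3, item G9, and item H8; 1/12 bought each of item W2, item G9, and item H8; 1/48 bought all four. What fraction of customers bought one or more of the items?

23/24

Inclusion–exclusion gives
P(union) = 11/24 + 3/8 + 7/16 + 19/48 − 1/6 − 1/6 − 1/8 − 1/6 − 1/6 − 7/48 + 1/16 + 1/16 + 1/24 + 1/12 − 1/48 = 23/24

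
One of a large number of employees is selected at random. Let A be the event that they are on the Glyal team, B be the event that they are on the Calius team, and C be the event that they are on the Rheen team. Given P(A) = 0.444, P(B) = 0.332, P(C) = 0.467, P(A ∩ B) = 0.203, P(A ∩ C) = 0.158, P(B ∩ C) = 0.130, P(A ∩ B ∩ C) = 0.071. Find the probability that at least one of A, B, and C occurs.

Apply inclusion-exclusion:
P(A ∪ B ∪ C) = 0.444 + 0.332 + 0.467 − 0.203 − 0.158 − 0.130 + 0.071 = 0.823

0.823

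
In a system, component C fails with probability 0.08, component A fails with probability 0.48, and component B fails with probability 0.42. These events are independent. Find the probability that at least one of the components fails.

P(none) = (1 − 0.08) × (1 − 0.48) × (1 − 0.42) = 0.92 × 0.52 × 0.58 = 0.277472
P(at least one) = 1 − 0.277472 = 0.722528

0.722528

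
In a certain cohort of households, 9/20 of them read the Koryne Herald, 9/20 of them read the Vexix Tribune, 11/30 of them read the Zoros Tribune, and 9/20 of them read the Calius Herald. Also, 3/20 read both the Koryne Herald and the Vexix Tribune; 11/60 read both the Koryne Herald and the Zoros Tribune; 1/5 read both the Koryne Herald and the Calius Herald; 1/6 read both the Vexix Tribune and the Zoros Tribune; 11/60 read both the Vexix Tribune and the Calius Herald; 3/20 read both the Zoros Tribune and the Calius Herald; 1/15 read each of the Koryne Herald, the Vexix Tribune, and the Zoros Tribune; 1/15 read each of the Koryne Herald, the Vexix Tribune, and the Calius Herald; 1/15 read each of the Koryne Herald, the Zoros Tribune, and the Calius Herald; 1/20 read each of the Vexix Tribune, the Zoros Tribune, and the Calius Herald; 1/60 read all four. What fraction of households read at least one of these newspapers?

11/12

P(≥1) = 9/20 + 9/20 + 11/30 + 9/20 − 3/20 − 11/60 − 1/5 − 1/6 − 11/60 − 3/20 + 1/15 + 1/15 + 1/15 + 1/20 − 1/60 = 11/12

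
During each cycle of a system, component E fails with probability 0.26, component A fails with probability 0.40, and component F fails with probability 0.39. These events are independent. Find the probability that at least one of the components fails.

0.72916

Since the events are independent, P(none) is the product of the individual non-occurrence probabilities.
P(none) = (1 − 0.26) × (1 − 0.40) × (1 − 0.39) = 0.74 × 0.60 × 0.61 = 0.27084
P(at least one) = 1 − 0.27084 = 0.72916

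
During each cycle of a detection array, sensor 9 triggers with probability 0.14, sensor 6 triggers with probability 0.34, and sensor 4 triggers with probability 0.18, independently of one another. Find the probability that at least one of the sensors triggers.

0.534568

P(none) = (1 − 0.14) × (1 − 0.34) × (1 − 0.18) = 0.86 × 0.66 × 0.82 = 0.465432
P(at least one) = 1 − 0.465432 = 0.534568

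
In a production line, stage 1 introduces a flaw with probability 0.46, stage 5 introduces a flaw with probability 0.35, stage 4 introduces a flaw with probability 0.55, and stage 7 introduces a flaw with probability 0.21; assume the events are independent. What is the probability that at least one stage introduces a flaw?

P(none) = (1 − 0.46) × (1 − 0.35) × (1 − 0.55) × (1 − 0.21) = 0.54 × 0.65 × 0.45 × 0.79 = 0.1247805
P(at least one) = 1 − 0.1247805 = 0.8752195

0.8752195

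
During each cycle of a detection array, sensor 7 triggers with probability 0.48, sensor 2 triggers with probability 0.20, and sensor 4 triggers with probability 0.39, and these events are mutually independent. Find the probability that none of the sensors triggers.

0.25376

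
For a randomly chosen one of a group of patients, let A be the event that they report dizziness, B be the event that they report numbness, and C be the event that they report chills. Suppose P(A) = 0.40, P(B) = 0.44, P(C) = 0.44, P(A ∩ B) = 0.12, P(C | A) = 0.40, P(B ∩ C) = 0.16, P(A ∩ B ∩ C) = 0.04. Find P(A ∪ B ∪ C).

P(A ∩ C) = P(A)·P(C|A) = 0.40 × 0.40 = 0.16
P(A ∪ B ∪ C) = 0.40 + 0.44 + 0.44 − 0.12 − 0.16 − 0.16 + 0.04 = 0.88

0.88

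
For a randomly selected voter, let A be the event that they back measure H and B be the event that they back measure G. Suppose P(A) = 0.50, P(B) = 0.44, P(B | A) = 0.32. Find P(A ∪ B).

0.78

P(A ∩ B) = P(A)·P(B|A) = 0.50 × 0.32 = 0.16
By inclusion-exclusion,
P(A ∪ B) = 0.50 + 0.44 − 0.16 = 0.78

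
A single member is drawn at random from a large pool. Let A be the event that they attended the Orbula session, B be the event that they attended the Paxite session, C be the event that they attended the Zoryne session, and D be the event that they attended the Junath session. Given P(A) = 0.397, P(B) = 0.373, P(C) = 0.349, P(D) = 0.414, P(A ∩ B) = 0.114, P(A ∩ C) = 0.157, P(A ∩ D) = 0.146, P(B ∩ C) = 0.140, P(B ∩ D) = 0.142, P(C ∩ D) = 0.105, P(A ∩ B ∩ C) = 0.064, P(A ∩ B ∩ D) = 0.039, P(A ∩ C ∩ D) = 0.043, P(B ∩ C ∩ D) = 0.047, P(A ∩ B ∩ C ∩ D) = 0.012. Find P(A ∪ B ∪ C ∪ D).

By inclusion–exclusion:
P(A ∪ B ∪ C ∪ D) = 0.397 + 0.373 + 0.349 + 0.414 − 0.114 − 0.157 − 0.146 − 0.140 − 0.142 − 0.105 + 0.064 + 0.039 + 0.043 + 0.047 − 0.012 = 0.910

0.910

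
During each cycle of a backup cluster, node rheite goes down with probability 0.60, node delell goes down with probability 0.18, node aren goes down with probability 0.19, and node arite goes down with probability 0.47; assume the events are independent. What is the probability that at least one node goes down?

0.8591896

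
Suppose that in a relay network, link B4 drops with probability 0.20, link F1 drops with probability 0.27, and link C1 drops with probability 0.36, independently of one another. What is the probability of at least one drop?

0.62624

P(none) = (1 − 0.20) × (1 − 0.27) × (1 − 0.36) = 0.80 × 0.73 × 0.64 = 0.37376
P(at least one) = 1 − 0.37376 = 0.62624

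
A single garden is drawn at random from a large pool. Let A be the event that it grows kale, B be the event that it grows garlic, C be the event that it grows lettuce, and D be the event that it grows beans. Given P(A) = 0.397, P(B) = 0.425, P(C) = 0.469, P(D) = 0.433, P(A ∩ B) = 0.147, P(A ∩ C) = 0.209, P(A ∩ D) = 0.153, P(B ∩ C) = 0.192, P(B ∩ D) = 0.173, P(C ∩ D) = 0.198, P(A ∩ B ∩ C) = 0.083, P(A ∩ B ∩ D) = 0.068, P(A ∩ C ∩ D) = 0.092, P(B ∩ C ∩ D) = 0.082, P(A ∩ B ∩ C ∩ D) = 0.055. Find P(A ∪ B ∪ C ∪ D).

0.922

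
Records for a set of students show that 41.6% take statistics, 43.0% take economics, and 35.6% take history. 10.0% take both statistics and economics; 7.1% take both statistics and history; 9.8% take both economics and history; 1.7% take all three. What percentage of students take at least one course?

Using inclusion–exclusion:
P(at least one) = 41.6 + 43.0 + 35.6 − 10.0 − 7.1 − 9.8 + 1.7 = 95.0%

95.0%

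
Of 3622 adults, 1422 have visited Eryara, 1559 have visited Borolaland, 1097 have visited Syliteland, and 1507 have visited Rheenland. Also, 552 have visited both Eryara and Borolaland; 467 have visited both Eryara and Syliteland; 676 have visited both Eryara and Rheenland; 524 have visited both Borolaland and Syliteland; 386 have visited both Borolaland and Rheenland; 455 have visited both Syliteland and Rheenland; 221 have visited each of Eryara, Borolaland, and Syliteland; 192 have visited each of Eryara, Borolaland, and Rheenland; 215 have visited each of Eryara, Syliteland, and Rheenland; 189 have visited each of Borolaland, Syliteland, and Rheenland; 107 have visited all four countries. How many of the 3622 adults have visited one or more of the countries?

3235

Apply inclusion-exclusion:
|union| = 1422 + 1559 + 1097 + 1507 − 552 − 467 − 676 − 524 − 386 − 455 + 221 + 192 + 215 + 189 − 107 = 3235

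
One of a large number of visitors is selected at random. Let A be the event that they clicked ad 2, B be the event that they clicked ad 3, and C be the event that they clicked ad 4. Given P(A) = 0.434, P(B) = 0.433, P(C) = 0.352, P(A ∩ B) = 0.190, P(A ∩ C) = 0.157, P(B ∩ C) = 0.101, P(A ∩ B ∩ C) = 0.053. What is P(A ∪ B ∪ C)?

Inclusion–exclusion gives
P(A ∪ B ∪ C) = 0.434 + 0.433 + 0.352 − 0.190 − 0.157 − 0.101 + 0.053 = 0.824

0.824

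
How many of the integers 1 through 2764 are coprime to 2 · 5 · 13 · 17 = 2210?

1382 + 552 + 212 + 162 − 276 − 106 − 81 − 42 − 32 − 12 + 21 + 16 + 6 + 2 − 1 = 1803
2764 − 1803 = 961

961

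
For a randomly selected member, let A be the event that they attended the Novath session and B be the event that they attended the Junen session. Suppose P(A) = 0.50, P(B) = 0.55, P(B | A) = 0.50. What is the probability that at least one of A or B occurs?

0.80

P(A ∩ B) = P(A)·P(B|A) = 0.50 × 0.50 = 0.25
Apply inclusion-exclusion:
P(A ∪ B) = 0.50 + 0.55 − 0.25 = 0.80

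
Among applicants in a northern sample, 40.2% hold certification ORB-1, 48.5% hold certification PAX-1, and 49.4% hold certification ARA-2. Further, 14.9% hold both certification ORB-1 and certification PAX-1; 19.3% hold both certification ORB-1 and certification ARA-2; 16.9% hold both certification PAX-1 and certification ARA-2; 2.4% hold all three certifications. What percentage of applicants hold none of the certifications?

Using inclusion–exclusion:
P(union) = 40.2 + 48.5 + 49.4 − 14.9 − 19.3 − 16.9 + 2.4 = 89.4%
P(none) = 100% − 89.4% = 10.6%

10.6%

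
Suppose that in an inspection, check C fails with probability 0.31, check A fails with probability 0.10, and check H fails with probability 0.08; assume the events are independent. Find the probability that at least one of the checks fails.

0.42868

P(none) = (1 − 0.31) × (1 − 0.10) × (1 − 0.08) = 0.69 × 0.90 × 0.92 = 0.57132
P(at least one) = 1 − 0.57132 = 0.42868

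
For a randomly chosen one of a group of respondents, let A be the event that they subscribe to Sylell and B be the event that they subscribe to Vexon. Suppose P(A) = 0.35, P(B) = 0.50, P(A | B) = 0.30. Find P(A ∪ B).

P(A ∩ B) = P(B)·P(A|B) = 0.50 × 0.30 = 0.15
Inclusion–exclusion gives
P(A ∪ B) = 0.35 + 0.50 − 0.15 = 0.70

0.70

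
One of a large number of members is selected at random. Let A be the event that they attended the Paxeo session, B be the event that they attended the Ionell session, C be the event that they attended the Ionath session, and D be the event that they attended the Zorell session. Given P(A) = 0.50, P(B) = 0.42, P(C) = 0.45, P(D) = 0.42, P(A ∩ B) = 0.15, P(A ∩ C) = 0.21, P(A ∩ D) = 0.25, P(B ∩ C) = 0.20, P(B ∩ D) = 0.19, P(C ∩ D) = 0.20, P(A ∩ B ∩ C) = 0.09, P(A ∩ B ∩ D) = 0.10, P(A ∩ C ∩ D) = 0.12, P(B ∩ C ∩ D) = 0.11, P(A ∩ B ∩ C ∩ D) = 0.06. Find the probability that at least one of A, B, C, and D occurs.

0.95

Apply inclusion-exclusion:
P(A ∪ B ∪ C ∪ D) = 0.50 + 0.42 + 0.45 + 0.42 − 0.15 − 0.21 − 0.25 − 0.20 − 0.19 − 0.20 + 0.09 + 0.10 + 0.12 + 0.11 − 0.06 = 0.95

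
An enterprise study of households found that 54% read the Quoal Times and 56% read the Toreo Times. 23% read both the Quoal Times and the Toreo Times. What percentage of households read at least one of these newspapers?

P(at least one) = 54 + 56 − 23 = 87%

87%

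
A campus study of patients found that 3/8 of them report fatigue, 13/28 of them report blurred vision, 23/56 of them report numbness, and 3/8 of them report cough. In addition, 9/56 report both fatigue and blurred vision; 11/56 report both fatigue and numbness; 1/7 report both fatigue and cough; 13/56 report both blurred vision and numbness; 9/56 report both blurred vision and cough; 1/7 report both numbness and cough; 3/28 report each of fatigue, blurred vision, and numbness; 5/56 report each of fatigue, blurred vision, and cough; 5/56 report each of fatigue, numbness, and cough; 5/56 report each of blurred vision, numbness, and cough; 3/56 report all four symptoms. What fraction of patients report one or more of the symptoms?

51/56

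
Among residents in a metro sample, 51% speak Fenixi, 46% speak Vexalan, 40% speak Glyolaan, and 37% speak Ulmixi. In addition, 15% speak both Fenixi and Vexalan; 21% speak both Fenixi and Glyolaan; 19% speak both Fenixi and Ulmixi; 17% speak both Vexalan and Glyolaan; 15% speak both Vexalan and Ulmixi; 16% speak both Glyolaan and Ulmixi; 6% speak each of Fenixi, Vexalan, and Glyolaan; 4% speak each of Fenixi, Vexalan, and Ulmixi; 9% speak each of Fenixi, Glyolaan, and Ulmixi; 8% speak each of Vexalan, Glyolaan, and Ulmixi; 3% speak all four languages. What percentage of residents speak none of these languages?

5%

Inclusion–exclusion gives
P(≥1) = 51 + 46 + 40 + 37 − 15 − 21 − 19 − 17 − 15 − 16 + 6 + 4 + 9 + 8 − 3 = 95%
P(none) = 100% − 95% = 5%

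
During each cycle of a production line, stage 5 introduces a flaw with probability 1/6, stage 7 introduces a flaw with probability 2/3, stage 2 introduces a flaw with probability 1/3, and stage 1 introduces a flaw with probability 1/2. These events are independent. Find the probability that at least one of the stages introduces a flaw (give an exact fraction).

P(none) = (1 − 1/6) × (1 − 2/3) × (1 − 1/3) × (1 − 1/2) = 5/6 × 1/3 × 2/3 × 1/2 = 5/54
P(at least one) = 1 − 5/54 = 49/54

49/54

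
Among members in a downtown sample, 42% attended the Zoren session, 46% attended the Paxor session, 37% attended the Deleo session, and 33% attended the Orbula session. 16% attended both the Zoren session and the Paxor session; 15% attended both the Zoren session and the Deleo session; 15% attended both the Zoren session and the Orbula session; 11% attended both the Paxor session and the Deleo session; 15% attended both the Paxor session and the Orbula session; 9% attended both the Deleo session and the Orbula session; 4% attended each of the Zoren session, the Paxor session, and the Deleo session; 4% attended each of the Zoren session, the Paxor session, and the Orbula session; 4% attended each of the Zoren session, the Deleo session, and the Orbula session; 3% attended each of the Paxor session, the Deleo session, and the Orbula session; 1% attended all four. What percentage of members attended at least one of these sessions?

P(at least one) = 42 + 46 + 37 + 33 − 16 − 15 − 15 − 11 − 15 − 9 + 4 + 4 + 4 + 3 − 1 = 91%

91%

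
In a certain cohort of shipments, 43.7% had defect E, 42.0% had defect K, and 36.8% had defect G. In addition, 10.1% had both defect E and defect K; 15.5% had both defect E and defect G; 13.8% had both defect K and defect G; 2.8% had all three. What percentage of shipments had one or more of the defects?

85.9%

P(≥1) = 43.7 + 42.0 + 36.8 − 10.1 − 15.5 − 13.8 + 2.8 = 85.9%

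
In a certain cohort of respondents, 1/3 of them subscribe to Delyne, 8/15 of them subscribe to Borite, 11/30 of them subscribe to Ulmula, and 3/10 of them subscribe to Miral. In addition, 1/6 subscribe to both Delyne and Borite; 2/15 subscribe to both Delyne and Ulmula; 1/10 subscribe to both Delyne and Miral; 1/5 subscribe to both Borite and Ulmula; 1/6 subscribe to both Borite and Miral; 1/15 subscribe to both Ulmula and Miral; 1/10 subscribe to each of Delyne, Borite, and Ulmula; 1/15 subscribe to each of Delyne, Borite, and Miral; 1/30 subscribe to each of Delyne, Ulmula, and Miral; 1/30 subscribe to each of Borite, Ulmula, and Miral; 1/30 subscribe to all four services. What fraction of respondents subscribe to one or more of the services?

Inclusion–exclusion gives
P(at least one) = 1/3 + 8/15 + 11/30 + 3/10 − 1/6 − 2/15 − 1/10 − 1/5 − 1/6 − 1/15 + 1/10 + 1/15 + 1/30 + 1/30 − 1/30 = 9/10

9/10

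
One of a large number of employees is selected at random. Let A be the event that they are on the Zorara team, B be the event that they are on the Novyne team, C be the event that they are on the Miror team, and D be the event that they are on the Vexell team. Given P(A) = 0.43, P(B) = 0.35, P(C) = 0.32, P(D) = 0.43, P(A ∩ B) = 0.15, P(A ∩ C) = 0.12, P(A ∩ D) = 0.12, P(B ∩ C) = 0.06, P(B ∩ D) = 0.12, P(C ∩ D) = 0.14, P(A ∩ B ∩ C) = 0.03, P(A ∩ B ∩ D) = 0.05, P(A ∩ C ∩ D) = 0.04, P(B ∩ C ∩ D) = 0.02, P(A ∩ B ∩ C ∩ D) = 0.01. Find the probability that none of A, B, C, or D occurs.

0.05

By inclusion–exclusion:
P(A ∪ B ∪ C ∪ D) = 0.43 + 0.35 + 0.32 + 0.43 − 0.15 − 0.12 − 0.12 − 0.06 − 0.12 − 0.14 + 0.03 + 0.05 + 0.04 + 0.02 − 0.01 = 0.95
P(none) = 1 − 0.95 = 0.05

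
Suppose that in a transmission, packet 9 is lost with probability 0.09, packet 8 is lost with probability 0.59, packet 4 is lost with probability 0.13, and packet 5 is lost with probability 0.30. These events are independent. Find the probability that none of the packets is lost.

Independence gives P(none) = ∏(1 − pᵢ).
P(none) = (1 − 0.09) × (1 − 0.59) × (1 − 0.13) × (1 − 0.30) = 0.91 × 0.41 × 0.87 × 0.70 = 0.2272179

0.2272179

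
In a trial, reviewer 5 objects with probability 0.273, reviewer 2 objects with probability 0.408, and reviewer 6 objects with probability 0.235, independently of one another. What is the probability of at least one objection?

0.67075624

P(none) = (1 − 0.273) × (1 − 0.408) × (1 − 0.235) = 0.727 × 0.592 × 0.765 = 0.32924376
P(at least one) = 1 − 0.32924376 = 0.67075624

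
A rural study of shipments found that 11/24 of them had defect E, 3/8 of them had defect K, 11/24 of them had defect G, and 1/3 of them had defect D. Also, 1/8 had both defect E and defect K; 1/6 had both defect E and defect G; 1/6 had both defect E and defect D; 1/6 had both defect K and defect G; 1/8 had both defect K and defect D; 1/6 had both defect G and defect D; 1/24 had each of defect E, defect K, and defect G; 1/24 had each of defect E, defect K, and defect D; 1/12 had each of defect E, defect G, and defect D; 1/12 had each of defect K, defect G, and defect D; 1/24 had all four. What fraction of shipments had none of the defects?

P(union) = 11/24 + 3/8 + 11/24 + 1/3 − 1/8 − 1/6 − 1/6 − 1/6 − 1/8 − 1/6 + 1/24 + 1/24 + 1/12 + 1/12 − 1/24 = 11/12
P(none) = 1 − 11/12 = 1/12

1/12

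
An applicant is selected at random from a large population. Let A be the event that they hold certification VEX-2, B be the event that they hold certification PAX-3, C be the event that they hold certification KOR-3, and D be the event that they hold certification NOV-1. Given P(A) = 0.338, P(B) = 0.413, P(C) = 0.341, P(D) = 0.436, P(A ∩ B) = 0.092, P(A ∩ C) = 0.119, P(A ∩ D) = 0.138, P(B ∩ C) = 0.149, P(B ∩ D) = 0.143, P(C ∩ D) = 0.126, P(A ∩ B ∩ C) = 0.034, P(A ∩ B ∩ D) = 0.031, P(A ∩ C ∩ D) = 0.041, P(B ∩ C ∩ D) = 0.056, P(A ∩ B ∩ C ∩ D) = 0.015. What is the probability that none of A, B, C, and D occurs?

0.092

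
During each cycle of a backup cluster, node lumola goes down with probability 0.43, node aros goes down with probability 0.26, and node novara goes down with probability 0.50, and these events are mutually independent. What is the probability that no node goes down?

Since the events are independent, P(none) is the product of the individual non-occurrence probabilities.
P(none) = (1 − 0.43) × (1 − 0.26) × (1 − 0.50) = 0.57 × 0.74 × 0.50 = 0.2109

0.2109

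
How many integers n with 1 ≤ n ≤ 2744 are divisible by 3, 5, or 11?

By inclusion–exclusion:
floor(2744/3) + floor(2744/5) + floor(2744/11) − floor(2744/15) − floor(2744/33) − floor(2744/55) + floor(2744/165) = 914 + 548 + 249 − 182 − 83 − 49 + 16 = 1413

1413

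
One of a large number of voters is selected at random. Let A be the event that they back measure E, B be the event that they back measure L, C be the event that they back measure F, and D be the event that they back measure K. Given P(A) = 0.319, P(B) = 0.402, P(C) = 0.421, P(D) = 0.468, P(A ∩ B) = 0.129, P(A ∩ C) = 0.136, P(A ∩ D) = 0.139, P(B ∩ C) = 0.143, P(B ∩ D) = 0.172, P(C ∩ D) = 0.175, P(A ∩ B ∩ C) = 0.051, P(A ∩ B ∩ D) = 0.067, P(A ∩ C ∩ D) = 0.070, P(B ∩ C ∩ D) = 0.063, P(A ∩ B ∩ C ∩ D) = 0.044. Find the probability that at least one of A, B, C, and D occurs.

P(A ∪ B ∪ C ∪ D) = 0.319 + 0.402 + 0.421 + 0.468 − 0.129 − 0.136 − 0.139 − 0.143 − 0.172 − 0.175 + 0.051 + 0.067 + 0.070 + 0.063 − 0.044 = 0.923

0.923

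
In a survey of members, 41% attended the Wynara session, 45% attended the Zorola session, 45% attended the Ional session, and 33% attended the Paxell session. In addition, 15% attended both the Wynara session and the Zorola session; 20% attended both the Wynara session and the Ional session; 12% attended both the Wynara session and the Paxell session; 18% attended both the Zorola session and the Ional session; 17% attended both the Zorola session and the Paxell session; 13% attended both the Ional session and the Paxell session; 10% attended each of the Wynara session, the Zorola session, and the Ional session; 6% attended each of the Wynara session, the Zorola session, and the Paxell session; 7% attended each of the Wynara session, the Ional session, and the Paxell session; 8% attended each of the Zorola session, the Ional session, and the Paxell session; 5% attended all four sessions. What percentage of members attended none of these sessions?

5%

Using inclusion–exclusion:
P(union) = 41 + 45 + 45 + 33 − 15 − 20 − 12 − 18 − 17 − 13 + 10 + 6 + 7 + 8 − 5 = 95%
P(none) = 100% − 95% = 5%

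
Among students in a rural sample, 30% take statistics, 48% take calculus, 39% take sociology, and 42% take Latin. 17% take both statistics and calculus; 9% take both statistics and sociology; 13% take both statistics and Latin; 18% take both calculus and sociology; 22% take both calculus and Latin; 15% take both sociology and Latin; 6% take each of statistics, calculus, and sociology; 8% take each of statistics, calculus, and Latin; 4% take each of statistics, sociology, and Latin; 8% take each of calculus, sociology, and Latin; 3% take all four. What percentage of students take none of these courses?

Apply inclusion-exclusion:
P(at least one) = 30 + 48 + 39 + 42 − 17 − 9 − 13 − 18 − 22 − 15 + 6 + 8 + 4 + 8 − 3 = 88%
P(none) = 100% − 88% = 12%

12%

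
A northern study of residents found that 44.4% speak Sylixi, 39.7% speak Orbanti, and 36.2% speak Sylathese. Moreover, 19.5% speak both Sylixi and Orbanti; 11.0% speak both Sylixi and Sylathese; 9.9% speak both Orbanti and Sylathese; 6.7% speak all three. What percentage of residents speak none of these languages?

P(at least one) = 44.4 + 39.7 + 36.2 − 19.5 − 11.0 − 9.9 + 6.7 = 86.6%
P(none) = 100% − 86.6% = 13.4%

13.4%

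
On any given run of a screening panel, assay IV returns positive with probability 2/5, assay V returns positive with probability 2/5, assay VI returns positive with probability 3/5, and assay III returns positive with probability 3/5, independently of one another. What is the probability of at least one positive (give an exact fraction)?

589/625

Since the events are independent, P(none) is the product of the individual non-occurrence probabilities.
P(none) = (1 − 2/5) × (1 − 2/5) × (1 − 3/5) × (1 − 3/5) = 3/5 × 3/5 × 2/5 × 2/5 = 36/625
P(at least one) = 1 − 36/625 = 589/625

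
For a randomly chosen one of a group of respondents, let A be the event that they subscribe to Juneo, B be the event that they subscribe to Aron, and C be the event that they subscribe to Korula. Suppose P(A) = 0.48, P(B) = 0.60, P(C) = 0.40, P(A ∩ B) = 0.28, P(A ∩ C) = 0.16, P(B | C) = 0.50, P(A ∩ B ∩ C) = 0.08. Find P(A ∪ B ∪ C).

0.92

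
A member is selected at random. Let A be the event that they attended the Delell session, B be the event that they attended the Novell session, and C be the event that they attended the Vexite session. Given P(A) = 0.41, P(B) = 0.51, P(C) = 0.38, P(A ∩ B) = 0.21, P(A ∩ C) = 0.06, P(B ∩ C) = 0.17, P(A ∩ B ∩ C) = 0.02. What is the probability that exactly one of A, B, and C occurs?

By inclusion–exclusion (exactly-one form):
P(exactly one) = 0.41 + 0.51 + 0.38 − 2·0.21 − 2·0.06 − 2·0.17 + 3·0.02 = 0.48

0.48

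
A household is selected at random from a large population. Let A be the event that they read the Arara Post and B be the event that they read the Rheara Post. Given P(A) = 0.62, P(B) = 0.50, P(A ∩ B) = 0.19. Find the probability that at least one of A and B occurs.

Apply inclusion-exclusion:
P(A ∪ B) = 0.62 + 0.50 − 0.19 = 0.93

0.93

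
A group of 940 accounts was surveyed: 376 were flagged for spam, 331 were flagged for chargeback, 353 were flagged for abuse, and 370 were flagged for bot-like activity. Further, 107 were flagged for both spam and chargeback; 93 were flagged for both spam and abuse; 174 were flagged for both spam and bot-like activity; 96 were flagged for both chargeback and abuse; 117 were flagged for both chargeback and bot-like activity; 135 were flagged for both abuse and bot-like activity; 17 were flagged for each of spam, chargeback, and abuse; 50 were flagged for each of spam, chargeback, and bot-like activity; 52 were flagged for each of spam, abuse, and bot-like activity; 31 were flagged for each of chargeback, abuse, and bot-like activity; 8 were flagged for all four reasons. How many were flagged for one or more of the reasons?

850

By inclusion–exclusion:
|at least one| = 376 + 331 + 353 + 370 − 107 − 93 − 174 − 96 − 117 − 135 + 17 + 50 + 52 + 31 − 8 = 850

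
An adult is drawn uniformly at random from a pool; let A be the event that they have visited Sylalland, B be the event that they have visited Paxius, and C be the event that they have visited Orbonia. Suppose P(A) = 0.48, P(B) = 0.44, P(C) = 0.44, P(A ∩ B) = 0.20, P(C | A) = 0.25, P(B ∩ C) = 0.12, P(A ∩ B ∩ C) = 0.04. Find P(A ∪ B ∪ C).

0.96

P(A ∩ C) = P(A)·P(C|A) = 0.48 × 0.25 = 0.12
Inclusion–exclusion gives
P(A ∪ B ∪ C) = 0.48 + 0.44 + 0.44 − 0.20 − 0.12 − 0.12 + 0.04 = 0.96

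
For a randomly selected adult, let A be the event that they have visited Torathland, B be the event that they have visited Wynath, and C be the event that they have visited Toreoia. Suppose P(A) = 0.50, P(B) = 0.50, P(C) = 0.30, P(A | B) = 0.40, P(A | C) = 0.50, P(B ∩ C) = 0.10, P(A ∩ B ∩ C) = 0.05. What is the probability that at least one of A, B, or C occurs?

0.90

P(A ∩ B) = P(B)·P(A|B) = 0.50 × 0.40 = 0.20
P(A ∩ C) = P(C)·P(A|C) = 0.30 × 0.50 = 0.15
Using inclusion–exclusion:
P(A ∪ B ∪ C) = 0.50 + 0.50 + 0.30 − 0.20 − 0.15 − 0.10 + 0.05 = 0.90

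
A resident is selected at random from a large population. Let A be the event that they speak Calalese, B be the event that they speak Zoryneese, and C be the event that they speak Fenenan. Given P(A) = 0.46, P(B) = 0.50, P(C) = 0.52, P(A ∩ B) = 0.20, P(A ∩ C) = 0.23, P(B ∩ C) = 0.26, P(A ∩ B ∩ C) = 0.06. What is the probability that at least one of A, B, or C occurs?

0.85

By inclusion–exclusion:
P(A ∪ B ∪ C) = 0.46 + 0.50 + 0.52 − 0.20 − 0.23 − 0.26 + 0.06 = 0.85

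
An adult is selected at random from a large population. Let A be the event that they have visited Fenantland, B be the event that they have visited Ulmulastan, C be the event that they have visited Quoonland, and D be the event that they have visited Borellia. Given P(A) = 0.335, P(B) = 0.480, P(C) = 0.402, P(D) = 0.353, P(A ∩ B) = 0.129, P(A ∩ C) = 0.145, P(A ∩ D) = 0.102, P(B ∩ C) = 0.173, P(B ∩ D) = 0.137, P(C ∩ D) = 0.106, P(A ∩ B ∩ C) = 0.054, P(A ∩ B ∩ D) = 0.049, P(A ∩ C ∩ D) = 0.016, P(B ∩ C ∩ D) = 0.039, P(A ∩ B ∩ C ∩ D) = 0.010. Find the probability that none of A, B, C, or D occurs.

0.074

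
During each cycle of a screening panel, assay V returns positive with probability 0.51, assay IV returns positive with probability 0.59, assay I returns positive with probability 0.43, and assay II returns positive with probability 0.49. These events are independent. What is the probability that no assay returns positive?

P(none) = (1 − 0.51) × (1 − 0.59) × (1 − 0.43) × (1 − 0.49) = 0.49 × 0.41 × 0.57 × 0.51 = 0.05840163

0.05840163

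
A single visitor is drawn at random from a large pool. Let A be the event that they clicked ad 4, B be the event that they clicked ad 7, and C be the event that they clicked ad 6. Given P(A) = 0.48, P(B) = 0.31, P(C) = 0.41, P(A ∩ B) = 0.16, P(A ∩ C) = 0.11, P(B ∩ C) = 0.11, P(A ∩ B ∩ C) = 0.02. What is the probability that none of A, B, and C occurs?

P(A ∪ B ∪ C) = 0.48 + 0.31 + 0.41 − 0.16 − 0.11 − 0.11 + 0.02 = 0.84
P(none) = 1 − 0.84 = 0.16

0.16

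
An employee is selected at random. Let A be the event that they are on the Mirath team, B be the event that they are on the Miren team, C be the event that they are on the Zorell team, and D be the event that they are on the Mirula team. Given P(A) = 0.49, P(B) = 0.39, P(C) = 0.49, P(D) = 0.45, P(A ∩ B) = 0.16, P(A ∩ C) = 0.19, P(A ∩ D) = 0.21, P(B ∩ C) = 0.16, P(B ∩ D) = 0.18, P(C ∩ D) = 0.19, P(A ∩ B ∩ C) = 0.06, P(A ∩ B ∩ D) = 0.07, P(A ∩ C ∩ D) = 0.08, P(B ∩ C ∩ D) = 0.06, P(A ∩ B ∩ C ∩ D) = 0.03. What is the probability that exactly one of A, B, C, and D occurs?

0.33

By inclusion–exclusion (exactly-one form):
P(exactly one) = 0.49 + 0.39 + 0.49 + 0.45 − 2·0.16 − 2·0.19 − 2·0.21 − 2·0.16 − 2·0.18 − 2·0.19 + 3·0.06 + 3·0.07 + 3·0.08 + 3·0.06 − 4·0.03 = 0.33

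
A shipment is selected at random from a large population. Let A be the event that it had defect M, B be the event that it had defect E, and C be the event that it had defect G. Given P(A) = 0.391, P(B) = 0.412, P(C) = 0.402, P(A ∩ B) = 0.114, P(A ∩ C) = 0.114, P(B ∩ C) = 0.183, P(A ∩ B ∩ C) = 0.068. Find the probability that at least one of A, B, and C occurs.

P(A ∪ B ∪ C) = 0.391 + 0.412 + 0.402 − 0.114 − 0.114 − 0.183 + 0.068 = 0.862

0.862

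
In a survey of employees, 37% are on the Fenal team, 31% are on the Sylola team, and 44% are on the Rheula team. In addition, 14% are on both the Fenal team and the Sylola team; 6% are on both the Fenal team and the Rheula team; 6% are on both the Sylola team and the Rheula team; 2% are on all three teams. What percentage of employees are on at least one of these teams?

Inclusion–exclusion gives
P(at least one) = 37 + 31 + 44 − 14 − 6 − 6 + 2 = 88%

88%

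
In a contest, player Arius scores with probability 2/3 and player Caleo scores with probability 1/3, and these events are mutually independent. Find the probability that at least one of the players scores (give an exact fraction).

P(none) = (1 − 2/3) × (1 − 1/3) = 1/3 × 2/3 = 2/9
P(at least one) = 1 − 2/9 = 7/9

7/9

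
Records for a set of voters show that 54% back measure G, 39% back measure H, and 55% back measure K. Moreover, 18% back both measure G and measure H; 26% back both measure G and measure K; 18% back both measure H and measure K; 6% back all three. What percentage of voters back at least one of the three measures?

92%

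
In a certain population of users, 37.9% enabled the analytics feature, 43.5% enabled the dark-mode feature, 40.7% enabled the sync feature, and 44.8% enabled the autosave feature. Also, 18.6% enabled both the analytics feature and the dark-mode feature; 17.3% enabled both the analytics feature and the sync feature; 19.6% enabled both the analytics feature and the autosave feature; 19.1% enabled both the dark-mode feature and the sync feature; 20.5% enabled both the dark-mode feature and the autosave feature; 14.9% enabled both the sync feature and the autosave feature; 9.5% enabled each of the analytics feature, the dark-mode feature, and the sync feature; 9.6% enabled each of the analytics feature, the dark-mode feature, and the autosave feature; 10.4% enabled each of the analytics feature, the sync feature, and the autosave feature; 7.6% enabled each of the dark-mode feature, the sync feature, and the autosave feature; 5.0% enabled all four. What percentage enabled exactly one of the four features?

Using the inclusion–exclusion count for exactly one event:
P(exactly one) = 37.9 + 43.5 + 40.7 + 44.8 − 2·18.6 − 2·17.3 − 2·19.6 − 2·19.1 − 2·20.5 − 2·14.9 + 3·9.5 + 3·9.6 + 3·10.4 + 3·7.6 − 4·5.0 = 38.2%

38.2%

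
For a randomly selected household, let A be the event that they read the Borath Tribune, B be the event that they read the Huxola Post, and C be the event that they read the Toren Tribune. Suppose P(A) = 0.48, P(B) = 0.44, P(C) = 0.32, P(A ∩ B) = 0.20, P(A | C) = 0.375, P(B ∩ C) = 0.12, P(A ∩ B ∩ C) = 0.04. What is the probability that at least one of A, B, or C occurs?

0.84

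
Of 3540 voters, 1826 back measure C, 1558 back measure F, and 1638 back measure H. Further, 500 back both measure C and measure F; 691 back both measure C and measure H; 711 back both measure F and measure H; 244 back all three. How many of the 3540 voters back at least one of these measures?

3364

Inclusion–exclusion gives
|union| = 1826 + 1558 + 1638 − 500 − 691 − 711 + 244 = 3364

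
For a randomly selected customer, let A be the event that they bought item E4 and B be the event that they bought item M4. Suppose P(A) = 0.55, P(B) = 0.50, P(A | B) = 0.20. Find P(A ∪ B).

P(A ∩ B) = P(B)·P(A|B) = 0.50 × 0.20 = 0.10
By inclusion-exclusion,
P(A ∪ B) = 0.55 + 0.50 − 0.10 = 0.95

0.95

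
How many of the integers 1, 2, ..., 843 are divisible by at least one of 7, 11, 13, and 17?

271

120 + 76 + 64 + 49 − 10 − 9 − 7 − 5 − 4 − 3 + 0 + 0 + 0 + 0 − 0 = 271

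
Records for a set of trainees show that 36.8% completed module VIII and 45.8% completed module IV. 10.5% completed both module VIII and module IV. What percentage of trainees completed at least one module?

Apply inclusion-exclusion:
P(union) = 36.8 + 45.8 − 10.5 = 72.1%

72.1%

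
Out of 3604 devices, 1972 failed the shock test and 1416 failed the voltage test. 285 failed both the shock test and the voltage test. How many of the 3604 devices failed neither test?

By inclusion–exclusion:
|at least one| = 1972 + 1416 − 285 = 3103
None: 3604 − 3103 = 501

501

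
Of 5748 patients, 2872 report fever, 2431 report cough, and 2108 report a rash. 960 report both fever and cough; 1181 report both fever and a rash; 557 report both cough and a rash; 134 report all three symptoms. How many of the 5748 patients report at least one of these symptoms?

By inclusion–exclusion:
|at least one| = 2872 + 2431 + 2108 − 960 − 1181 − 557 + 134 = 4847

4847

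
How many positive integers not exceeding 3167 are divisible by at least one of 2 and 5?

Using inclusion–exclusion:
floor(3167/2) + floor(3167/5) − floor(3167/10) = 1583 + 633 − 316 = 1900

1900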